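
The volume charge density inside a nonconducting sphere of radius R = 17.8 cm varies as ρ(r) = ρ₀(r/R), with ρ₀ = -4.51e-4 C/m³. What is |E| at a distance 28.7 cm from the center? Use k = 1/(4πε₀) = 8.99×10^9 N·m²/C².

Symmetry ⇒ E = E(r) r̂. Gaussian sphere of radius r = 28.7 cm (r > R, all charge enclosed).
Q_enc = 4π ∫₀^R ρ₀(r'/R)^1 r'² dr' = 4πρ₀R³/4 = -7.991e-6 C.
Gauss's law: E·4πr² = Q_enc/ε₀.
E = k|Q_enc|/r² = (8.99×10^9)(7.991e-6)/(0.287)² = 8.72e5 N/C.

E ≈ 8.72×10^5 N/C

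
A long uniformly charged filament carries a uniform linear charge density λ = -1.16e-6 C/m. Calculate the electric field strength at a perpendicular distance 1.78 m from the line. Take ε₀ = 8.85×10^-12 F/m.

|E| ≈ 1.17e4 V/m

Choose a coaxial cylinder of radius r = 1.78 m (arbitrary length L) as the Gaussian surface.
Q_enc = λL, so λ_enc = -1.16×10^-6 C/m.
Gauss's law: E·2πrL = λ_enc L/ε₀.
E = |λ_enc|/(2πε₀r) = (1.16e-6)/(2π·8.85×10^-12·1.78) = 1.17e4 N/C.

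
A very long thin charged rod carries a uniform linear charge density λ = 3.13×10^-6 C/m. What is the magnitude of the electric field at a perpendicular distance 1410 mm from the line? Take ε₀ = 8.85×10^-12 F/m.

Coaxial Gaussian cylinder, radius r = 1410 mm, length L.
Q_enc = λL, so λ_enc = 3.13e-6 C/m.
By Gauss's law (flux through the curved wall only), E·2πrL = λ_enc L/ε₀.
E = |λ_enc|/(2πε₀r) = (3.13e-6)/(2π·8.85×10^-12·1.41) = 3.99×10^4 N/C.

|E| ≈ 3.99×10^4 N/C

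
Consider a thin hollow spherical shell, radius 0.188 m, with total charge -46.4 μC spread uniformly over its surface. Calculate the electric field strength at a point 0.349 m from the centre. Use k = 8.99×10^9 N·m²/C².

Take a concentric spherical Gaussian surface of radius r = 0.349 m (r > 0.188 m).
The entire shell is enclosed: Q_enc = -4.64e-5 C.
Since E is radial and uniform over the Gaussian sphere, Φ = E·4πr² = Q_enc/ε₀.
E = k|Q_enc|/r² = (8.99×10^9)(4.64×10^-5)/(0.349)² = 3.42×10^6 N/C.

|E| = 3.42×10^6 N/C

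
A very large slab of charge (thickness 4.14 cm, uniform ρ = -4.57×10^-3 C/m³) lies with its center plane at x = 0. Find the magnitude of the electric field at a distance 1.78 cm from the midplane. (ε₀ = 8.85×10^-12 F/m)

By symmetry E is perpendicular to the slab. A Gaussian pillbox from −1.78 cm to +1.78 cm (face area A) lies entirely within the slab.
Q_enc = ρ·(2x)·A and flux = 2EA, so 2EA = 2ρxA/ε₀ ⇒ E = |ρ|x/ε₀.
E = (4.57×10^-3)(0.0178)/(8.85×10^-12) = 9.19×10^6 N/C.

9.19e6 V/m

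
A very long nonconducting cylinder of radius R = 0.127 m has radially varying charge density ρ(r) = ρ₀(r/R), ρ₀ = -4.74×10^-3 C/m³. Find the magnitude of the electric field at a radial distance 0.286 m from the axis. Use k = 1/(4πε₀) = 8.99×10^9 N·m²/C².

|E| ≈ 1.01×10^7 N/C

By cylindrical symmetry E is radial; use a coaxial Gaussian cylinder of radius 0.286 m and length L (r > R, full charge per length enclosed).
λ_enc = 2π ∫₀^R ρ₀(r'/R)^1 r' dr' = 2πρ₀R²/3 = -1.601×10^-4 C/m.
By Gauss's law (flux through the curved wall only), E·2πrL = λ_enc L/ε₀.
E = 2k|λ_enc|/r = 2(8.99×10^9)(1.601×10^-4)/(0.286) = 1.01e7 N/C.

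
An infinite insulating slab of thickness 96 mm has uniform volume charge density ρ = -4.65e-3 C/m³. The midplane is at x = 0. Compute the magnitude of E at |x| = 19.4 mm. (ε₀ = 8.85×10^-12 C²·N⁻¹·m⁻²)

By symmetry E is perpendicular to the slab. A Gaussian pillbox from −19.4 mm to +19.4 mm (face area A) lies entirely within the slab.
Q_enc = ρ·(2x)·A and flux = 2EA, so 2EA = 2ρxA/ε₀ ⇒ E = |ρ|x/ε₀.
E = (4.65e-3)(0.0194)/(8.85×10^-12) = 1.02×10^7 N/C.

1.02e7 N/C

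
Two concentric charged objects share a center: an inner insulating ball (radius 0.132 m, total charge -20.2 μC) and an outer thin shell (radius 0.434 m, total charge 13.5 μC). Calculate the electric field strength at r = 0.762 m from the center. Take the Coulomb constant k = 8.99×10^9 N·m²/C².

Use a concentric Gaussian sphere at r = 0.762 m (r > 0.434 m, enclosing both).
Q_enc = (-20.2 μC) + (13.5 μC) = -6.70×10^-6 C.
Gauss's law: E·4πr² = Q_enc/ε₀.
E = k|Q_enc|/r² = (8.99×10^9)(6.70×10^-6)/(0.762)² = 1.04×10^5 N/C.

1.04e5 V/m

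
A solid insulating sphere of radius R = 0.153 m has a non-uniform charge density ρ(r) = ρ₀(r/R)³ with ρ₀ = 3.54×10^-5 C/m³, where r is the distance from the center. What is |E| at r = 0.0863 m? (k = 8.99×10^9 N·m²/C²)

1.03e4 N/C

Symmetry ⇒ E = E(r) r̂. Gaussian sphere of radius r = 0.0863 m (r < R).
Integrate the density: Q_enc = 4π ∫₀^r ρ₀(r'/R)^3 r'² dr' = 4πρ₀ r^6/(6·R³) = 8.552×10^-9 C.
Since E is radial and uniform over the Gaussian sphere, Φ = E·4πr² = Q_enc/ε₀.
E = k|Q_enc|/r² = (8.99×10^9)(8.552×10^-9)/(0.0863)² = 1.03×10^4 N/C.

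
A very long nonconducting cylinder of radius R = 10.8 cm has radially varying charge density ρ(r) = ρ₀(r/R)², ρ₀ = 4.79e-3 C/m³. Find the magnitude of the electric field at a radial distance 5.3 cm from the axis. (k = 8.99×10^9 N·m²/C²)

Choose a coaxial cylinder of radius r = 5.3 cm (arbitrary length L) as the Gaussian surface (r < R).
λ_enc = ∫₀^r ρ(r')·2πr' dr' = (2πρ₀/R²)·r^4/4 = 5.09×10^-6 C/m.
Gauss's law: E·2πrL = λ_enc L/ε₀.
E = 2k|λ_enc|/r = 2(8.99×10^9)(5.09×10^-6)/(0.053) = 1.73×10^6 N/C.

1.73×10^6 V/m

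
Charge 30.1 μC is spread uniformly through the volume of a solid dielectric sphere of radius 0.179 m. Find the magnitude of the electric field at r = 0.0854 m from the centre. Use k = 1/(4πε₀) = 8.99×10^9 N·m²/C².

Take a concentric spherical Gaussian surface of radius r = 0.0854 m (r < R).
For a uniform sphere the enclosed fraction is (r/R)³, so Q_enc = (30.1 μC)(0.0854/0.179)³ = 3.269e-6 C.
Gauss's law: E·4πr² = Q_enc/ε₀.
E = k|Q_enc|/r² = (8.99×10^9)(3.269e-6)/(0.0854)² = 4.03e6 N/C.

|E| ≈ 4.03×10^6 N/C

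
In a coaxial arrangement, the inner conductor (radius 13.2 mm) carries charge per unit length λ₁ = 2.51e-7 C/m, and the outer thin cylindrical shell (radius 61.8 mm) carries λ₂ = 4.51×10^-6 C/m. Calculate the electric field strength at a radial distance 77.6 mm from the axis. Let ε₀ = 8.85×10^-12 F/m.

By cylindrical symmetry E is radial; use a coaxial Gaussian cylinder of radius 77.6 mm and length L (r > 61.8 mm, enclosing both).
λ_enc = λ₁ + λ₂ = (2.51e-7) + (4.51e-6) = 4.761e-6 C/m.
By Gauss's law (flux through the curved wall only), E·2πrL = λ_enc L/ε₀.
E = |λ_enc|/(2πε₀r) = (4.761e-6)/(2π·8.85×10^-12·0.0776) = 1.10×10^6 N/C.

E = 1.10×10^6 V/m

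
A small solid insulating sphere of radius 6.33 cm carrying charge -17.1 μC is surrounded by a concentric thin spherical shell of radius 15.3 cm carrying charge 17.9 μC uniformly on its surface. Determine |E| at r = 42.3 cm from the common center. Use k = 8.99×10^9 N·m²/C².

Symmetry ⇒ E = E(r) r̂. Gaussian sphere of radius r = 42.3 cm (r > 15.3 cm, enclosing both).
Q_enc = (-17.1 μC) + (17.9 μC) = 8.00e-7 C.
By Gauss's law, ∮E·dA = E·4πr² = Q_enc/ε₀.
E = k|Q_enc|/r² = (8.99×10^9)(8.00e-7)/(0.423)² = 4.02×10^4 N/C.

|E| ≈ 4.02e4 N/C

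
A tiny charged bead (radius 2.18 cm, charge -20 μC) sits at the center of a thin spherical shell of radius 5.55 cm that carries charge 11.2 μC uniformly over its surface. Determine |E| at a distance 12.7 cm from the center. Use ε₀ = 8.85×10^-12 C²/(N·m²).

Symmetry ⇒ E = E(r) r̂. Gaussian sphere of radius r = 12.7 cm (r > 5.55 cm, enclosing both).
Q_enc = (-20 μC) + (11.2 μC) = -8.80e-6 C.
By Gauss's law, ∮E·dA = E·4πr² = Q_enc/ε₀.
E = |Q_enc|/(4πε₀r²) = (8.80×10^-6)/(4π·8.85×10^-12·(0.127)²) = 4.91×10^6 N/C.

4.91×10^6 V/m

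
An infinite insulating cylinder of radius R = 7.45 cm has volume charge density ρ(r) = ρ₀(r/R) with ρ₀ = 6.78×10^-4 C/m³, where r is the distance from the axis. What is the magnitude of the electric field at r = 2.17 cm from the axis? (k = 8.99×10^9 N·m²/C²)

By cylindrical symmetry E is radial; use a coaxial Gaussian cylinder of radius 2.17 cm and length L (r < R).
Integrating ρ over the cross-section to radius r: λ_enc = (2πρ₀/R) ∫₀^r r'^2 dr' = 2πρ₀ r^3/(3·R) = 1.948×10^-7 C/m.
By Gauss's law (flux through the curved wall only), E·2πrL = λ_enc L/ε₀.
E = 2k|λ_enc|/r = 2(8.99×10^9)(1.948×10^-7)/(0.0217) = 1.61×10^5 N/C.

E ≈ 1.61×10^5 N/C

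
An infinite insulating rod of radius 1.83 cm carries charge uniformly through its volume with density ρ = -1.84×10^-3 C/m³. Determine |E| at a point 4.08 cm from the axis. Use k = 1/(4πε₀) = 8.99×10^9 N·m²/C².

Coaxial Gaussian cylinder, radius r = 4.08 cm, length L (r > 1.83 cm, full cross-section enclosed).
λ_enc = ρ·πR² = (-1.84×10^-3)π(0.0183)² = -1.936×10^-6 C/m.
Gauss's law: E·2πrL = λ_enc L/ε₀.
E = 2k|λ_enc|/r = 2(8.99×10^9)(1.936e-6)/(0.0408) = 8.53e5 N/C.

8.53e5 N/C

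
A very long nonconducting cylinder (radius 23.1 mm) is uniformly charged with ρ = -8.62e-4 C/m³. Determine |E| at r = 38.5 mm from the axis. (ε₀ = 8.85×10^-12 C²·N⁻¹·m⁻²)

Take a coaxial cylindrical Gaussian surface of radius r = 38.5 mm and length L (r > 23.1 mm, full cross-section enclosed).
λ_enc = ρ·πR² = (-8.62×10^-4)π(0.0231)² = -1.445e-6 C/m.
Applying ∮E·dA = Q_enc/ε₀ with the end caps contributing no flux:
E = |λ_enc|/(2πε₀r) = (1.445×10^-6)/(2π·8.85×10^-12·0.0385) = 6.75e5 N/C.

|E| = 6.75×10^5 N/C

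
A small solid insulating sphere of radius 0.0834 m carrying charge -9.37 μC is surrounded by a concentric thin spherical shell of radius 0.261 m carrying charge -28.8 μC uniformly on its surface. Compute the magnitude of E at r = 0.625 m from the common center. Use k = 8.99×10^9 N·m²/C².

E = 8.78×10^5 N/C

By spherical symmetry E is radial; choose a Gaussian sphere of radius r = 0.625 m (r > 0.261 m, enclosing both).
Q_enc = (-9.37 μC) + (-28.8 μC) = -3.817×10^-5 C.
By Gauss's law, ∮E·dA = E·4πr² = Q_enc/ε₀.
E = k|Q_enc|/r² = (8.99×10^9)(3.817e-5)/(0.625)² = 8.78×10^5 N/C.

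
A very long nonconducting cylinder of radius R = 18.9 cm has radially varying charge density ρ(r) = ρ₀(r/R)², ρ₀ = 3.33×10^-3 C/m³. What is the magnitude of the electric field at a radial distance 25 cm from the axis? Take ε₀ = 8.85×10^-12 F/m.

Take a coaxial cylindrical Gaussian surface of radius r = 25 cm and length L (r > R, full charge per length enclosed).
λ_enc = 2π ∫₀^R ρ₀(r'/R)^2 r' dr' = 2πρ₀R²/4 = 1.868×10^-4 C/m.
By Gauss's law (flux through the curved wall only), E·2πrL = λ_enc L/ε₀.
E = |λ_enc|/(2πε₀r) = (1.868×10^-4)/(2π·8.85×10^-12·0.25) = 1.34e7 N/C.

E ≈ 1.34e7 N/C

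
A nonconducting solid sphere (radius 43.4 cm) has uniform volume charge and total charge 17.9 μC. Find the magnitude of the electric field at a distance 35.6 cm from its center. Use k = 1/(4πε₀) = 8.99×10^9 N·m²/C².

Use a concentric Gaussian sphere at r = 35.6 cm (r < R).
Only the charge within r is enclosed: Q_enc = Q·(r/R)³ = (17.9 μC)·(35.6 cm/43.4 cm)³ = 9.879×10^-6 C.
By Gauss's law, ∮E·dA = E·4πr² = Q_enc/ε₀.
E = k|Q_enc|/r² = (8.99×10^9)(9.879×10^-6)/(0.356)² = 7.01×10^5 N/C.

E = 7.01e5 V/m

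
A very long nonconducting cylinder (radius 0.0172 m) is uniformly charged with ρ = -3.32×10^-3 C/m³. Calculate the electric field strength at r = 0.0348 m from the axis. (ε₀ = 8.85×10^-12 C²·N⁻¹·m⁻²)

Coaxial Gaussian cylinder, radius r = 0.0348 m, length L (r > 0.0172 m, full cross-section enclosed).
λ_enc = ρ·πR² = (-3.32×10^-3)π(0.0172)² = -3.086e-6 C/m.
Gauss's law: E·2πrL = λ_enc L/ε₀.
E = |λ_enc|/(2πε₀r) = (3.086×10^-6)/(2π·8.85×10^-12·0.0348) = 1.59×10^6 N/C.

|E| = 1.59e6 N/C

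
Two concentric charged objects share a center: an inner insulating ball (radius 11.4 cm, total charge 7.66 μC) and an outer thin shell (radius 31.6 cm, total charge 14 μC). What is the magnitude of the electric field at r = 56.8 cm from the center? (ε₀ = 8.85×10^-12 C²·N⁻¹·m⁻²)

Symmetry ⇒ E = E(r) r̂. Gaussian sphere of radius r = 56.8 cm (r > 31.6 cm, enclosing both).
Q_enc = (7.66 μC) + (14 μC) = 2.166×10^-5 C.
Since E is radial and uniform over the Gaussian sphere, Φ = E·4πr² = Q_enc/ε₀.
E = |Q_enc|/(4πε₀r²) = (2.166e-5)/(4π·8.85×10^-12·(0.568)²) = 6.04×10^5 N/C.

6.04×10^5 N/C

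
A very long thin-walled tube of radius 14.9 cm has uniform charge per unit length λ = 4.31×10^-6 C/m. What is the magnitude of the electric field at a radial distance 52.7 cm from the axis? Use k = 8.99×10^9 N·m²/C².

|E| = 1.47×10^5 N/C

By cylindrical symmetry E is radial; use a coaxial Gaussian cylinder of radius 52.7 cm and length L (r > 14.9 cm).
The full line charge is enclosed: λ_enc = 4.31e-6 C/m.
Applying ∮E·dA = Q_enc/ε₀ with the end caps contributing no flux:
E = 2k|λ_enc|/r = 2(8.99×10^9)(4.31e-6)/(0.527) = 1.47×10^5 N/C.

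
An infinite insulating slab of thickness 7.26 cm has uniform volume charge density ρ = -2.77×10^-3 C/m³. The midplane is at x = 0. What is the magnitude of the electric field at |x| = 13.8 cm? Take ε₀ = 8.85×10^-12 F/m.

The point |x| = 13.8 cm lies outside the slab (half-thickness 0.0363 m). A symmetric pillbox spanning the full slab encloses Q_enc = ρ·d·A.
Flux = 2EA ⇒ E = |ρ|d/(2ε₀), independent of distance outside.
E = (2.77×10^-3)(0.0726)/(2·8.85×10^-12) = 1.14×10^7 N/C.

E = 1.14e7 V/m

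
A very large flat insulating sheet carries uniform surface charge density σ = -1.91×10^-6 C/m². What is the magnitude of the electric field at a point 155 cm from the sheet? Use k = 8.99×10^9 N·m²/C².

The symmetry is planar: E is normal to the sheet and the same magnitude on both sides. Take a pillbox straddling the sheet with end-cap area A.
Flux Φ = 2EA and Q_enc = σA, so 2EA = σA/ε₀ ⇒ E = |σ|/(2ε₀), independent of distance.
E = 2πk|σ| = 2π(8.99×10^9)(1.91×10^-6) = 1.08×10^5 N/C.

|E| ≈ 1.08e5 V/m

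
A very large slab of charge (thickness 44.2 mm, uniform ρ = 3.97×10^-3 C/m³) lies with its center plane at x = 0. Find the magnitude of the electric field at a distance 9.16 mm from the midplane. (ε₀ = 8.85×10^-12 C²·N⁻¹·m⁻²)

E = 4.11×10^6 V/m

By symmetry E is perpendicular to the slab. A Gaussian pillbox from −9.16 mm to +9.16 mm (face area A) lies entirely within the slab.
Q_enc = ρ·(2x)·A and flux = 2EA, so 2EA = 2ρxA/ε₀ ⇒ E = |ρ|x/ε₀.
E = (3.97e-3)(0.00916)/(8.85×10^-12) = 4.11e6 N/C.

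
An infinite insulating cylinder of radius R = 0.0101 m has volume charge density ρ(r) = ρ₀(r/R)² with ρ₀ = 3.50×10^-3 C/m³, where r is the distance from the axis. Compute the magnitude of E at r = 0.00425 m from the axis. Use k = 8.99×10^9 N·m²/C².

|E| = 7.44×10^4 N/C

Choose a coaxial cylinder of radius r = 0.00425 m (arbitrary length L) as the Gaussian surface (r < R).
λ_enc = ∫₀^r ρ(r')·2πr' dr' = (2πρ₀/R²)·r^4/4 = 1.758e-8 C/m.
Applying ∮E·dA = Q_enc/ε₀ with the end caps contributing no flux:
E = 2k|λ_enc|/r = 2(8.99×10^9)(1.758×10^-8)/(0.00425) = 7.44×10^4 N/C.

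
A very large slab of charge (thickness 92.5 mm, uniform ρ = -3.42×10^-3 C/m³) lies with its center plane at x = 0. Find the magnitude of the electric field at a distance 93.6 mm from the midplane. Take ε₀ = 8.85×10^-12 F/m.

1.79×10^7 N/C

The point |x| = 93.6 mm lies outside the slab (half-thickness 0.04625 m). A symmetric pillbox spanning the full slab encloses Q_enc = ρ·d·A.
Flux = 2EA ⇒ E = |ρ|d/(2ε₀), independent of distance outside.
E = (3.42×10^-3)(0.0925)/(2·8.85×10^-12) = 1.79e7 N/C.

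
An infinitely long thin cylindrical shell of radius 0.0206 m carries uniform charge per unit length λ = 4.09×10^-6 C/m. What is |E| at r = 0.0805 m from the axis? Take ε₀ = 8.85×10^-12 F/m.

Choose a coaxial cylinder of radius r = 0.0805 m (arbitrary length L) as the Gaussian surface (r > 0.0206 m).
The full line charge is enclosed: λ_enc = 4.09×10^-6 C/m.
Applying ∮E·dA = Q_enc/ε₀ with the end caps contributing no flux:
E = |λ_enc|/(2πε₀r) = (4.09×10^-6)/(2π·8.85×10^-12·0.0805) = 9.14e5 N/C.

|E| = 9.14e5 N/C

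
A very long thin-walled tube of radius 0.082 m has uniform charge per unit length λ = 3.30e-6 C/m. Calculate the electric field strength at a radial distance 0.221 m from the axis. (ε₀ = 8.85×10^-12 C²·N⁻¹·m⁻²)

E ≈ 2.69×10^5 N/C

Choose a coaxial cylinder of radius r = 0.221 m (arbitrary length L) as the Gaussian surface (r > 0.082 m).
The full line charge is enclosed: λ_enc = 3.30e-6 C/m.
Gauss's law: E·2πrL = λ_enc L/ε₀.
E = |λ_enc|/(2πε₀r) = (3.30e-6)/(2π·8.85×10^-12·0.221) = 2.69×10^5 N/C.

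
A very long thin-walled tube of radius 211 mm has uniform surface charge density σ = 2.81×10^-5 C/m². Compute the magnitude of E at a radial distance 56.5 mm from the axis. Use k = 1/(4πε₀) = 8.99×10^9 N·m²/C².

E = 0

By cylindrical symmetry E is radial; use a coaxial Gaussian cylinder of radius 56.5 mm and length L (r < 211 mm, inside the shell).
No charge is enclosed, so Gauss's law gives E·2πrL = 0 ⇒ E = 0.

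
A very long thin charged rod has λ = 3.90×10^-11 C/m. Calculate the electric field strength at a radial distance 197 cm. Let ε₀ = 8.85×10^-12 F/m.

Choose a coaxial cylinder of radius r = 197 cm (arbitrary length L) as the Gaussian surface.
Q_enc = λL, so λ_enc = 3.90e-11 C/m.
By Gauss's law (flux through the curved wall only), E·2πrL = λ_enc L/ε₀.
E = |λ_enc|/(2πε₀r) = (3.90×10^-11)/(2π·8.85×10^-12·1.97) = 0.356 N/C.

E = 0.356 V/m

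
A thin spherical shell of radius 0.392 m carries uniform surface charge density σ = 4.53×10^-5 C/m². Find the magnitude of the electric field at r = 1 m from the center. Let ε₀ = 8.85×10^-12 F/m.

|E| ≈ 7.87×10^5 V/m

Take a concentric spherical Gaussian surface of radius r = 1 m (r > 0.392 m).
The entire shell is enclosed: Q_enc = σ·4πR² = (4.53×10^-5)·4π·(0.392)² = 8.747e-5 C.
Since E is radial and uniform over the Gaussian sphere, Φ = E·4πr² = Q_enc/ε₀.
E = |Q_enc|/(4πε₀r²) = (8.747e-5)/(4π·8.85×10^-12·(1)²) = 7.87×10^5 N/C.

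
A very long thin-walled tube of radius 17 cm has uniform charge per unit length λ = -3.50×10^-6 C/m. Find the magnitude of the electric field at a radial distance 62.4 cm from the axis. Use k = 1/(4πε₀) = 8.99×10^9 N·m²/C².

E = 1.01×10^5 N/C

Choose a coaxial cylinder of radius r = 62.4 cm (arbitrary length L) as the Gaussian surface (r > 17 cm).
The full line charge is enclosed: λ_enc = -3.50×10^-6 C/m.
By Gauss's law (flux through the curved wall only), E·2πrL = λ_enc L/ε₀.
E = 2k|λ_enc|/r = 2(8.99×10^9)(3.50×10^-6)/(0.624) = 1.01×10^5 N/C.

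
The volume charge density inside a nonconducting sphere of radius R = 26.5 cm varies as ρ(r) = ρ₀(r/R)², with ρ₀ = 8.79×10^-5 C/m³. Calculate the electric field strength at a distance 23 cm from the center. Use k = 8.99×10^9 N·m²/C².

|E| ≈ 3.44×10^5 N/C

Symmetry ⇒ E = E(r) r̂. Gaussian sphere of radius r = 23 cm (r < R).
Q_enc = ∫₀^r ρ(r')·4πr'² dr' = (4πρ₀/R²) ∫₀^r r'^4 dr' = 4πρ₀ r^5/(5·R²) = 2.025×10^-6 C.
Since E is radial and uniform over the Gaussian sphere, Φ = E·4πr² = Q_enc/ε₀.
E = k|Q_enc|/r² = (8.99×10^9)(2.025×10^-6)/(0.23)² = 3.44e5 N/C.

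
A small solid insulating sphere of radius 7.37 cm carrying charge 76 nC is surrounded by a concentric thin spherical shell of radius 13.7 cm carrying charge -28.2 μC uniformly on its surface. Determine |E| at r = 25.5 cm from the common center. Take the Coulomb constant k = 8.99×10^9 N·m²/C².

|E| = 3.89×10^6 V/m

Take a concentric spherical Gaussian surface of radius r = 25.5 cm (r > 13.7 cm, enclosing both).
Q_enc = (76 nC) + (-28.2 μC) = -2.812×10^-5 C.
Applying ∮E·dA = Q_enc/ε₀ with Φ = E(4πr²):
E = k|Q_enc|/r² = (8.99×10^9)(2.812e-5)/(0.255)² = 3.89×10^6 N/C.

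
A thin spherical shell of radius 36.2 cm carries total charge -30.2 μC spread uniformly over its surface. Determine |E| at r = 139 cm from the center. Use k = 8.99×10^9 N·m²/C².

Use a concentric Gaussian sphere at r = 139 cm (r > 36.2 cm).
The entire shell is enclosed: Q_enc = -3.02e-5 C.
By Gauss's law, ∮E·dA = E·4πr² = Q_enc/ε₀.
E = k|Q_enc|/r² = (8.99×10^9)(3.02×10^-5)/(1.39)² = 1.41e5 N/C.

1.41e5 V/m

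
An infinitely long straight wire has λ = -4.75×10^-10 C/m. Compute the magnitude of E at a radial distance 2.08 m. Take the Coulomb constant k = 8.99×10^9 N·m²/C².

By cylindrical symmetry E is radial; use a coaxial Gaussian cylinder of radius 2.08 m and length L.
Q_enc = λL, so λ_enc = -4.75×10^-10 C/m.
Applying ∮E·dA = Q_enc/ε₀ with the end caps contributing no flux:
E = 2k|λ_enc|/r = 2(8.99×10^9)(4.75×10^-10)/(2.08) = 4.11 N/C.

E ≈ 4.11 N/C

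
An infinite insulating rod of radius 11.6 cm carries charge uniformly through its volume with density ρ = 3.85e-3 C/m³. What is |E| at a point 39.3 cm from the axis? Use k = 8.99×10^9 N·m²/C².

7.45×10^6 V/m

Choose a coaxial cylinder of radius r = 39.3 cm (arbitrary length L) as the Gaussian surface (r > 11.6 cm, full cross-section enclosed).
λ_enc = ρ·πR² = (3.85e-3)π(0.116)² = 1.628×10^-4 C/m.
Applying ∮E·dA = Q_enc/ε₀ with the end caps contributing no flux:
E = 2k|λ_enc|/r = 2(8.99×10^9)(1.628×10^-4)/(0.393) = 7.45e6 N/C.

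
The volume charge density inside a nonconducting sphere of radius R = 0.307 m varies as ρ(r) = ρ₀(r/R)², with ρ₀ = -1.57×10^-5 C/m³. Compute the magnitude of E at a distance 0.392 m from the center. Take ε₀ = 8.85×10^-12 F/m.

6.68×10^4 N/C

Use a concentric Gaussian sphere at r = 0.392 m (r > R, all charge enclosed).
Q_enc = 4π ∫₀^R ρ₀(r'/R)^2 r'² dr' = 4πρ₀R³/5 = -1.142×10^-6 C.
Since E is radial and uniform over the Gaussian sphere, Φ = E·4πr² = Q_enc/ε₀.
E = |Q_enc|/(4πε₀r²) = (1.142×10^-6)/(4π·8.85×10^-12·(0.392)²) = 6.68e4 N/C.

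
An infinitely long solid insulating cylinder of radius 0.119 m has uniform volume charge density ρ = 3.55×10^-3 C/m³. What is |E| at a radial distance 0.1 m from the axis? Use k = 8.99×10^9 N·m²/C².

Coaxial Gaussian cylinder, radius r = 0.1 m, length L (r < R).
Enclosed charge per unit length: λ_enc = ρ·πr² = (3.55×10^-3)π(0.1)² = 1.115×10^-4 C/m.
By Gauss's law (flux through the curved wall only), E·2πrL = λ_enc L/ε₀.
E = 2k|λ_enc|/r = 2(8.99×10^9)(1.115e-4)/(0.1) = 2.01e7 N/C.

2.01×10^7 N/C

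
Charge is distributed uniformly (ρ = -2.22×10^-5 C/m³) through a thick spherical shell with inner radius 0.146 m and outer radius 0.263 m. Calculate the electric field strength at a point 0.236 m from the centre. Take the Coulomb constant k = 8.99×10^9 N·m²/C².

|E| ≈ 1.51×10^5 N/C

Symmetry ⇒ E = E(r) r̂. Gaussian sphere of radius r = 0.236 m (within the shell material, 0.146 m < r < 0.263 m).
Only the shell between 0.146 m and r is enclosed: Q_enc = ρ·(4π/3)(r³ − a³) = (-2.22e-5)·(4π/3)·((0.236)³ − (0.146)³) = -9.329×10^-7 C.
Applying ∮E·dA = Q_enc/ε₀ with Φ = E(4πr²):
E = k|Q_enc|/r² = (8.99×10^9)(9.329×10^-7)/(0.236)² = 1.51×10^5 N/C.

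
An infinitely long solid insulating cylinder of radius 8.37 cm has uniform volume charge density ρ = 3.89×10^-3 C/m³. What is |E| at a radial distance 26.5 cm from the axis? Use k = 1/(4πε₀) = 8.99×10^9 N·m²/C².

Choose a coaxial cylinder of radius r = 26.5 cm (arbitrary length L) as the Gaussian surface (r > 8.37 cm, full cross-section enclosed).
λ_enc = ρ·πR² = (3.89×10^-3)π(0.0837)² = 8.562e-5 C/m.
Applying ∮E·dA = Q_enc/ε₀ with the end caps contributing no flux:
E = 2k|λ_enc|/r = 2(8.99×10^9)(8.562e-5)/(0.265) = 5.81×10^6 N/C.

|E| = 5.81e6 N/C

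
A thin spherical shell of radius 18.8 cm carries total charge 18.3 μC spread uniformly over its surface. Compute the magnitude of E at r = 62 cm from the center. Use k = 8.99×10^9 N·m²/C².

Symmetry ⇒ E = E(r) r̂. Gaussian sphere of radius r = 62 cm (r > 18.8 cm).
The entire shell is enclosed: Q_enc = 1.83e-5 C.
Applying ∮E·dA = Q_enc/ε₀ with Φ = E(4πr²):
E = k|Q_enc|/r² = (8.99×10^9)(1.83e-5)/(0.62)² = 4.28e5 N/C.

4.28e5 N/C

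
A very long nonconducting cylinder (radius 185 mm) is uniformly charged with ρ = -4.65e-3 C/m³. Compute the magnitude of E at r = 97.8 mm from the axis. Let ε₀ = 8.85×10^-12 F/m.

|E| = 2.57×10^7 V/m

Choose a coaxial cylinder of radius r = 97.8 mm (arbitrary length L) as the Gaussian surface (r < R).
Charge inside radius r per length L is ρ·πr²·L, so λ_enc = ρπr² = -1.397×10^-4 C/m.
Applying ∮E·dA = Q_enc/ε₀ with the end caps contributing no flux:
E = |λ_enc|/(2πε₀r) = (1.397×10^-4)/(2π·8.85×10^-12·0.0978) = 2.57×10^7 N/C.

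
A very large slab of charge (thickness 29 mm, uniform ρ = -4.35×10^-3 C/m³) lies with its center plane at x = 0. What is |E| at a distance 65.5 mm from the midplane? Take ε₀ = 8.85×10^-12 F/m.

|E| ≈ 7.13e6 N/C

The point |x| = 65.5 mm lies outside the slab (half-thickness 0.0145 m). A symmetric pillbox spanning the full slab encloses Q_enc = ρ·d·A.
Flux = 2EA ⇒ E = |ρ|d/(2ε₀), independent of distance outside.
E = (4.35e-3)(0.029)/(2·8.85×10^-12) = 7.13e6 N/C.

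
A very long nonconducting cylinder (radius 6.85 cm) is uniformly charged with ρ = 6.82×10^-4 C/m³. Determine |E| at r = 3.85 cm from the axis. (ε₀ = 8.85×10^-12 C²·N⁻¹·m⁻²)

E ≈ 1.48×10^6 N/C

Take a coaxial cylindrical Gaussian surface of radius r = 3.85 cm and length L (r < R).
Enclosed charge per unit length: λ_enc = ρ·πr² = (6.82×10^-4)π(0.0385)² = 3.176e-6 C/m.
By Gauss's law (flux through the curved wall only), E·2πrL = λ_enc L/ε₀.
E = |λ_enc|/(2πε₀r) = (3.176e-6)/(2π·8.85×10^-12·0.0385) = 1.48×10^6 N/C.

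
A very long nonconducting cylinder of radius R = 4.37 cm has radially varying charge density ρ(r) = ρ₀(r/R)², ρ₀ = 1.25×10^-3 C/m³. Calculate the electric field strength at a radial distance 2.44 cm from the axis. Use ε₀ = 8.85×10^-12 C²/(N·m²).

By cylindrical symmetry E is radial; use a coaxial Gaussian cylinder of radius 2.44 cm and length L (r < R).
λ_enc = ∫₀^r ρ(r')·2πr' dr' = (2πρ₀/R²)·r^4/4 = 3.644e-7 C/m.
Applying ∮E·dA = Q_enc/ε₀ with the end caps contributing no flux:
E = |λ_enc|/(2πε₀r) = (3.644e-7)/(2π·8.85×10^-12·0.0244) = 2.69×10^5 N/C.

|E| = 2.69×10^5 V/m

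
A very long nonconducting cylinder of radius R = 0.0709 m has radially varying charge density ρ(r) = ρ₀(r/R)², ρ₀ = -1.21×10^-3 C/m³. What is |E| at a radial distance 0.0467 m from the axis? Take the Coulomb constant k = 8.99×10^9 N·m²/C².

By cylindrical symmetry E is radial; use a coaxial Gaussian cylinder of radius 0.0467 m and length L (r < R).
Integrating ρ over the cross-section to radius r: λ_enc = (2πρ₀/R²) ∫₀^r r'^3 dr' = 2πρ₀ r^4/(4·R²) = -1.798×10^-6 C/m.
Applying ∮E·dA = Q_enc/ε₀ with the end caps contributing no flux:
E = 2k|λ_enc|/r = 2(8.99×10^9)(1.798×10^-6)/(0.0467) = 6.92×10^5 N/C.

6.92e5 V/m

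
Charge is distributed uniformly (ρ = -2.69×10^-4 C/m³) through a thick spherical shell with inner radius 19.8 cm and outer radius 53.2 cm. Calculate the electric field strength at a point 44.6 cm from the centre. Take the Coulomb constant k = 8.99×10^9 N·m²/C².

Symmetry ⇒ E = E(r) r̂. Gaussian sphere of radius r = 44.6 cm (within the shell material, 19.8 cm < r < 53.2 cm).
Enclosed charge is the volume from a to r: Q_enc = (4π/3)ρ(r³ − a³) = -9.122×10^-5 C.
Since E is radial and uniform over the Gaussian sphere, Φ = E·4πr² = Q_enc/ε₀.
E = k|Q_enc|/r² = (8.99×10^9)(9.122e-5)/(0.446)² = 4.12e6 N/C.

4.12×10^6 V/m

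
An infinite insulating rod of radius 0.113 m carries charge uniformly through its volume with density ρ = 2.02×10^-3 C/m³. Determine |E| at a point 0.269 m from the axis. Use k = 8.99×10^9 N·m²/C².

E = 5.42×10^6 N/C

Choose a coaxial cylinder of radius r = 0.269 m (arbitrary length L) as the Gaussian surface (r > 0.113 m, full cross-section enclosed).
λ_enc = ρ·πR² = (2.02×10^-3)π(0.113)² = 8.103×10^-5 C/m.
By Gauss's law (flux through the curved wall only), E·2πrL = λ_enc L/ε₀.
E = 2k|λ_enc|/r = 2(8.99×10^9)(8.103e-5)/(0.269) = 5.42e6 N/C.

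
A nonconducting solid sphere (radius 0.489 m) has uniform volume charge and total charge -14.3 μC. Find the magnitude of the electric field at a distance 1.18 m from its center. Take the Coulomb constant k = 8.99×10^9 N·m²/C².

Use a concentric Gaussian sphere at r = 1.18 m (r > R, so the entire charge is enclosed).
Q_enc = -14.3 μC = -1.43×10^-5 C.
Gauss's law: E·4πr² = Q_enc/ε₀.
E = k|Q_enc|/r² = (8.99×10^9)(1.43×10^-5)/(1.18)² = 9.23e4 N/C.

E = 9.23×10^4 V/m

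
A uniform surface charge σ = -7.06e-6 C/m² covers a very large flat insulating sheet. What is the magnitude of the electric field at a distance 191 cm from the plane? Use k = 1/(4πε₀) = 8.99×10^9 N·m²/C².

3.99×10^5 N/C

The symmetry is planar: E is normal to the sheet and the same magnitude on both sides. Take a pillbox straddling the sheet with end-cap area A.
Only the two end caps contribute flux: Φ = 2EA. With Q_enc = σA, Gauss's law gives E = |σ|/(2ε₀).
E = 2πk|σ| = 2π(8.99×10^9)(7.06×10^-6) = 3.99×10^5 N/C.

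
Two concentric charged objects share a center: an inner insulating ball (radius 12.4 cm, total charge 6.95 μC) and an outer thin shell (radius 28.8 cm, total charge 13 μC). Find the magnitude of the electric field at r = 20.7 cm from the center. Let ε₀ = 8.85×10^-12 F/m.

Take a concentric spherical Gaussian surface of radius r = 20.7 cm (between the bodies, 12.4 cm < r < 28.8 cm).
The shell at 28.8 cm lies outside the Gaussian surface, so Q_enc = 6.95 μC = 6.95×10^-6 C.
Applying ∮E·dA = Q_enc/ε₀ with Φ = E(4πr²):
E = |Q_enc|/(4πε₀r²) = (6.95e-6)/(4π·8.85×10^-12·(0.207)²) = 1.46e6 N/C.

E = 1.46e6 N/C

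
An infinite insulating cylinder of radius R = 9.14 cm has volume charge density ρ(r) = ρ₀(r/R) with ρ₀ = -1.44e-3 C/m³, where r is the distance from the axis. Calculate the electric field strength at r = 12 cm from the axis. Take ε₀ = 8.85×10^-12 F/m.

Take a coaxial cylindrical Gaussian surface of radius r = 12 cm and length L (r > R, full charge per length enclosed).
λ_enc = 2π ∫₀^R ρ₀(r'/R)^1 r' dr' = 2πρ₀R²/3 = -2.519×10^-5 C/m.
By Gauss's law (flux through the curved wall only), E·2πrL = λ_enc L/ε₀.
E = |λ_enc|/(2πε₀r) = (2.519×10^-5)/(2π·8.85×10^-12·0.12) = 3.78e6 N/C.

E = 3.78e6 N/C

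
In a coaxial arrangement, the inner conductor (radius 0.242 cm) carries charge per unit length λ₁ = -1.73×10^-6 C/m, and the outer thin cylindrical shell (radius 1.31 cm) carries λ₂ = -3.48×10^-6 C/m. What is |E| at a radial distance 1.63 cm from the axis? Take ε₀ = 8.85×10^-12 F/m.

|E| = 5.75×10^6 N/C

Take a coaxial cylindrical Gaussian surface of radius r = 1.63 cm and length L (r > 1.31 cm, enclosing both).
λ_enc = λ₁ + λ₂ = (-1.73e-6) + (-3.48×10^-6) = -5.21×10^-6 C/m.
Gauss's law: E·2πrL = λ_enc L/ε₀.
E = |λ_enc|/(2πε₀r) = (5.21e-6)/(2π·8.85×10^-12·0.0163) = 5.75e6 N/C.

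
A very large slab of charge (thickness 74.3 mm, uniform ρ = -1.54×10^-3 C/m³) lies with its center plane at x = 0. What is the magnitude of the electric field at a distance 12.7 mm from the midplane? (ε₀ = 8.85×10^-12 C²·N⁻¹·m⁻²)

2.21×10^6 V/m

By symmetry E is perpendicular to the slab. A Gaussian pillbox from −12.7 mm to +12.7 mm (face area A) lies entirely within the slab.
Q_enc = ρ·(2x)·A and flux = 2EA, so 2EA = 2ρxA/ε₀ ⇒ E = |ρ|x/ε₀.
E = (1.54×10^-3)(0.0127)/(8.85×10^-12) = 2.21×10^6 N/C.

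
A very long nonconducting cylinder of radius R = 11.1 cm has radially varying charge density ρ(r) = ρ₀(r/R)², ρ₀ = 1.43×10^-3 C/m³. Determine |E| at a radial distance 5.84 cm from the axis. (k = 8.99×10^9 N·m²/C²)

Choose a coaxial cylinder of radius r = 5.84 cm (arbitrary length L) as the Gaussian surface (r < R).
λ_enc = ∫₀^r ρ(r')·2πr' dr' = (2πρ₀/R²)·r^4/4 = 2.121×10^-6 C/m.
Gauss's law: E·2πrL = λ_enc L/ε₀.
E = 2k|λ_enc|/r = 2(8.99×10^9)(2.121×10^-6)/(0.0584) = 6.53e5 N/C.

6.53×10^5 V/m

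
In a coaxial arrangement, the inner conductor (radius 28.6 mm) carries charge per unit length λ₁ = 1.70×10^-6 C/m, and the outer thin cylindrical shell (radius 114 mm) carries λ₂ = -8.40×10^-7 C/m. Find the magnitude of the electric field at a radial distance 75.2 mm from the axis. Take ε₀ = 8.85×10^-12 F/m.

Choose a coaxial cylinder of radius r = 75.2 mm (arbitrary length L) as the Gaussian surface (between the conductors, 28.6 mm < r < 114 mm).
Only the inner wire is enclosed; the outer shell contributes nothing inside itself. λ_enc = λ₁ = 1.70×10^-6 C/m.
Gauss's law: E·2πrL = λ_enc L/ε₀.
E = |λ_enc|/(2πε₀r) = (1.70×10^-6)/(2π·8.85×10^-12·0.0752) = 4.07×10^5 N/C.

|E| = 4.07e5 N/C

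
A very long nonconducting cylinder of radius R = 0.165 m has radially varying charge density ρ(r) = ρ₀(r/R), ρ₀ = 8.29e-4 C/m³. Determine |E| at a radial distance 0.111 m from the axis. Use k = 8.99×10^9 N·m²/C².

By cylindrical symmetry E is radial; use a coaxial Gaussian cylinder of radius 0.111 m and length L (r < R).
Integrating ρ over the cross-section to radius r: λ_enc = (2πρ₀/R) ∫₀^r r'^2 dr' = 2πρ₀ r^3/(3·R) = 1.439×10^-5 C/m.
Since E is radial and uniform over the curved surface, Φ = E·2πrL = Q_enc/ε₀ = λ_enc L/ε₀.
E = 2k|λ_enc|/r = 2(8.99×10^9)(1.439e-5)/(0.111) = 2.33×10^6 N/C.

E ≈ 2.33×10^6 N/C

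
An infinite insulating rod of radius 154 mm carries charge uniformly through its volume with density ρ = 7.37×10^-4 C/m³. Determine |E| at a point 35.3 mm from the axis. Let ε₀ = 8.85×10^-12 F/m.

By cylindrical symmetry E is radial; use a coaxial Gaussian cylinder of radius 35.3 mm and length L (r < R).
Charge inside radius r per length L is ρ·πr²·L, so λ_enc = ρπr² = 2.885×10^-6 C/m.
Applying ∮E·dA = Q_enc/ε₀ with the end caps contributing no flux:
E = |λ_enc|/(2πε₀r) = (2.885×10^-6)/(2π·8.85×10^-12·0.0353) = 1.47×10^6 N/C.

1.47e6 N/C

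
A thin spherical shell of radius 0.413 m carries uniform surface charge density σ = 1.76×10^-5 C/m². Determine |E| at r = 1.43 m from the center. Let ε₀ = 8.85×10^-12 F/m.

Take a concentric spherical Gaussian surface of radius r = 1.43 m (r > 0.413 m).
The entire shell is enclosed: Q_enc = σ·4πR² = (1.76×10^-5)·4π·(0.413)² = 3.772×10^-5 C.
Gauss's law: E·4πr² = Q_enc/ε₀.
E = |Q_enc|/(4πε₀r²) = (3.772e-5)/(4π·8.85×10^-12·(1.43)²) = 1.66e5 N/C.

E ≈ 1.66×10^5 N/C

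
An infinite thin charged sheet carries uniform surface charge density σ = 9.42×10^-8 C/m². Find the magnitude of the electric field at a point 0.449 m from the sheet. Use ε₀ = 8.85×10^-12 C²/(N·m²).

Choose a cylindrical pillbox piercing the sheet, end faces (area A) parallel to it.
Flux Φ = 2EA and Q_enc = σA, so 2EA = σA/ε₀ ⇒ E = |σ|/(2ε₀), independent of distance.
E = |σ|/(2ε₀) = (9.42×10^-8)/(2·8.85×10^-12) = 5.32e3 N/C.

E = 5.32×10^3 N/C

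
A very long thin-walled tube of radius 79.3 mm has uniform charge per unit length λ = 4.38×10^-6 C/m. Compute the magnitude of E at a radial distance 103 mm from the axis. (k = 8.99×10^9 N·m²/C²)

E = 7.65e5 N/C

Take a coaxial cylindrical Gaussian surface of radius r = 103 mm and length L (r > 79.3 mm).
The full line charge is enclosed: λ_enc = 4.38e-6 C/m.
Since E is radial and uniform over the curved surface, Φ = E·2πrL = Q_enc/ε₀ = λ_enc L/ε₀.
E = 2k|λ_enc|/r = 2(8.99×10^9)(4.38e-6)/(0.103) = 7.65×10^5 N/C.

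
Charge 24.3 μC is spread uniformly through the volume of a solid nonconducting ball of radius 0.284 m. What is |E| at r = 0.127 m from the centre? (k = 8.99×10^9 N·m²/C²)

|E| ≈ 1.21×10^6 N/C

Use a concentric Gaussian sphere at r = 0.127 m (r < R).
Only the charge within r is enclosed: Q_enc = Q·(r/R)³ = (24.3 μC)·(0.127 m/0.284 m)³ = 2.173e-6 C.
Since E is radial and uniform over the Gaussian sphere, Φ = E·4πr² = Q_enc/ε₀.
E = k|Q_enc|/r² = (8.99×10^9)(2.173e-6)/(0.127)² = 1.21×10^6 N/C.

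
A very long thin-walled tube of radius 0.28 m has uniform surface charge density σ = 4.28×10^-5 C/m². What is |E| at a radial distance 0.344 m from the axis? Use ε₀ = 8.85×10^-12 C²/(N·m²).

By cylindrical symmetry E is radial; use a coaxial Gaussian cylinder of radius 0.344 m and length L (r > 0.28 m).
The whole shell is enclosed: λ_enc = σ·2πR = (4.28×10^-5)·2π·(0.28) = 7.53×10^-5 C/m.
Applying ∮E·dA = Q_enc/ε₀ with the end caps contributing no flux:
E = |λ_enc|/(2πε₀r) = (7.53e-5)/(2π·8.85×10^-12·0.344) = 3.94e6 N/C.

|E| ≈ 3.94×10^6 N/C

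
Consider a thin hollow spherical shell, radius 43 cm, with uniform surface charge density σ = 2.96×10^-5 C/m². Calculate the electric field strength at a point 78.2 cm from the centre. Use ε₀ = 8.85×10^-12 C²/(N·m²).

E = 1.01×10^6 V/m

Symmetry ⇒ E = E(r) r̂. Gaussian sphere of radius r = 78.2 cm (r > 43 cm).
The entire shell is enclosed: Q_enc = σ·4πR² = (2.96×10^-5)·4π·(0.43)² = 6.878e-5 C.
Since E is radial and uniform over the Gaussian sphere, Φ = E·4πr² = Q_enc/ε₀.
E = |Q_enc|/(4πε₀r²) = (6.878×10^-5)/(4π·8.85×10^-12·(0.782)²) = 1.01×10^6 N/C.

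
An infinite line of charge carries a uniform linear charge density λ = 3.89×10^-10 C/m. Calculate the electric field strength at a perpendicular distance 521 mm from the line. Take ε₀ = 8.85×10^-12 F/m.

13.4 V/m

Coaxial Gaussian cylinder, radius r = 521 mm, length L.
Q_enc = λL, so λ_enc = 3.89e-10 C/m.
Since E is radial and uniform over the curved surface, Φ = E·2πrL = Q_enc/ε₀ = λ_enc L/ε₀.
E = |λ_enc|/(2πε₀r) = (3.89×10^-10)/(2π·8.85×10^-12·0.521) = 13.4 N/C.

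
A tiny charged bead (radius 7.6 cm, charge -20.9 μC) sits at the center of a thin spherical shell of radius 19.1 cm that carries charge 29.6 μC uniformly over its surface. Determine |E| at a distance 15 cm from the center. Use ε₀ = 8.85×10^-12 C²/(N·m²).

|E| = 8.35×10^6 N/C

By spherical symmetry E is radial; choose a Gaussian sphere of radius r = 15 cm (between the bodies, 7.6 cm < r < 19.1 cm).
The shell at 19.1 cm lies outside the Gaussian surface, so Q_enc = -20.9 μC = -2.09e-5 C.
By Gauss's law, ∮E·dA = E·4πr² = Q_enc/ε₀.
E = |Q_enc|/(4πε₀r²) = (2.09×10^-5)/(4π·8.85×10^-12·(0.15)²) = 8.35×10^6 N/C.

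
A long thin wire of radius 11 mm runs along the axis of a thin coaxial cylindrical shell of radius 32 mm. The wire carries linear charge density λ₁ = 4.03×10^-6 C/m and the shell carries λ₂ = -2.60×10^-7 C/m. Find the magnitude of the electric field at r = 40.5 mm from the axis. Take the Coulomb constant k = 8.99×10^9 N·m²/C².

1.67×10^6 N/C

Choose a coaxial cylinder of radius r = 40.5 mm (arbitrary length L) as the Gaussian surface (r > 32 mm, enclosing both).
λ_enc = λ₁ + λ₂ = (4.03e-6) + (-2.60e-7) = 3.77×10^-6 C/m.
By Gauss's law (flux through the curved wall only), E·2πrL = λ_enc L/ε₀.
E = 2k|λ_enc|/r = 2(8.99×10^9)(3.77×10^-6)/(0.0405) = 1.67×10^6 N/C.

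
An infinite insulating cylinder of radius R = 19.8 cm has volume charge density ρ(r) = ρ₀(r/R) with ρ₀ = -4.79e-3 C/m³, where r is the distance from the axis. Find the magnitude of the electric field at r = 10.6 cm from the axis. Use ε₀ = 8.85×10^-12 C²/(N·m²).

Choose a coaxial cylinder of radius r = 10.6 cm (arbitrary length L) as the Gaussian surface (r < R).
λ_enc = ∫₀^r ρ(r')·2πr' dr' = (2πρ₀/R)·r^3/3 = -6.035e-5 C/m.
Since E is radial and uniform over the curved surface, Φ = E·2πrL = Q_enc/ε₀ = λ_enc L/ε₀.
E = |λ_enc|/(2πε₀r) = (6.035e-5)/(2π·8.85×10^-12·0.106) = 1.02×10^7 N/C.

|E| ≈ 1.02×10^7 V/m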